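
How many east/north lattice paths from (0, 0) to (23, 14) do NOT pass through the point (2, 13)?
Number of paths = 6107084490

Total paths from (0, 0) to (23, 14): C(37, 23) = 6107086800. Paths through (2, 13): (paths (0, 0) → (2, 13)) × (paths (2, 13) → (23, 14)) = C(15, 2) · C(22, 21) = 105 · 22 = 2310. Avoidance count = 6107086800 − 2310 = 6107084490.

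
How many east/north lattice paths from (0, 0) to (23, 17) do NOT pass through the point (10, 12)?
Number of paths = 83191915872

Total paths from (0, 0) to (23, 17): C(40, 23) = 88732378800. Paths through (10, 12): (paths (0, 0) → (10, 12)) × (paths (10, 12) → (23, 17)) = C(22, 10) · C(18, 13) = 646646 · 8568 = 5540462928. Avoidance count = 88732378800 − 5540462928 = 83191915872.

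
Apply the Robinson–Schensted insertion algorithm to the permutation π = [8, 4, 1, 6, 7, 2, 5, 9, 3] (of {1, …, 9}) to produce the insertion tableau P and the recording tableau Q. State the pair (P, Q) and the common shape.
P = [1, 2, 3, 9] / [4, 5, 7] / [6] / [8];  Q = [1, 4, 5, 8] / [2, 6, 7] / [3] / [9];  common shape = (4, 3, 1, 1)

Row-insert the values π_1, π_2, … into P one at a time, bumping the leftmost entry strictly greater than the inserted value down to the next row. The recording tableau Q records, in position (i, j), the step at which that cell was added to P.
  Insert 8 (step 1): P = [8];  Q = [1]
  Insert 4 (step 2): P = [4] / [8];  Q = [1] / [2]
  Insert 1 (step 3): P = [1] / [4] / [8];  Q = [1] / [2] / [3]
  Insert 6 (step 4): P = [1, 6] / [4] / [8];  Q = [1, 4] / [2] / [3]
  Insert 7 (step 5): P = [1, 6, 7] / [4] / [8];  Q = [1, 4, 5] / [2] / [3]
  Insert 2 (step 6): P = [1, 2, 7] / [4, 6] / [8];  Q = [1, 4, 5] / [2, 6] / [3]
  Insert 5 (step 7): P = [1, 2, 5] / [4, 6, 7] / [8];  Q = [1, 4, 5] / [2, 6, 7] / [3]
  Insert 9 (step 8): P = [1, 2, 5, 9] / [4, 6, 7] / [8];  Q = [1, 4, 5, 8] / [2, 6, 7] / [3]
  Insert 3 (step 9): P = [1, 2, 3, 9] / [4, 5, 7] / [6] / [8];  Q = [1, 4, 5, 8] / [2, 6, 7] / [3] / [9]
Final shape: (4, 3, 1, 1).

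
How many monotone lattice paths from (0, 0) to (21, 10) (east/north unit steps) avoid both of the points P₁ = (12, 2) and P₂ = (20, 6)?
Number of paths = 41214030

Inclusion–exclusion. Total paths: C(31, 21) = 44352165. Through P₁: C(14, 12)·C(17, 9) = 2212210. Through P₂: C(26, 20)·C(5, 1) = 1151150. Since P₁ is strictly southwest of P₂, a monotone path through both must visit P₁ then P₂; paths through both = C(14, 12)·C(12, 8)·C(5, 1) = 225225. Avoid both = 44352165 − 2212210 − 1151150 + 225225 = 41214030.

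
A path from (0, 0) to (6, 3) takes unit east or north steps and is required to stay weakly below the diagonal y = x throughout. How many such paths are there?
Number of paths = 48

By the reflection principle (André's argument), the number of monotone paths to (6, 3) with n ≤ m that never go above y = x is C(9, 6) − C(9, 7) = 84 − 36 = 48.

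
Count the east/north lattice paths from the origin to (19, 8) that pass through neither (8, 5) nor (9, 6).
Number of paths = 1591161

Inclusion–exclusion. Total paths: C(27, 19) = 2220075. Through P₁: C(13, 8)·C(14, 11) = 468468. Through P₂: C(15, 9)·C(12, 10) = 330330. Since P₁ is strictly southwest of P₂, a monotone path through both must visit P₁ then P₂; paths through both = C(13, 8)·C(2, 1)·C(12, 10) = 169884. Avoid both = 2220075 − 468468 − 330330 + 169884 = 1591161.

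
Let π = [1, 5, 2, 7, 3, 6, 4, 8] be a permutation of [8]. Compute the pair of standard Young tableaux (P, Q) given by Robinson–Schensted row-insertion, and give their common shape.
P = [1, 2, 3, 4, 8] / [5, 6] / [7];  Q = [1, 2, 4, 6, 8] / [3, 5] / [7];  common shape = (5, 2, 1)

Row-insert the values π_1, π_2, … into P one at a time, bumping the leftmost entry strictly greater than the inserted value down to the next row. The recording tableau Q records, in position (i, j), the step at which that cell was added to P.
  Insert 1 (step 1): P = [1];  Q = [1]
  Insert 5 (step 2): P = [1, 5];  Q = [1, 2]
  Insert 2 (step 3): P = [1, 2] / [5];  Q = [1, 2] / [3]
  Insert 7 (step 4): P = [1, 2, 7] / [5];  Q = [1, 2, 4] / [3]
  Insert 3 (step 5): P = [1, 2, 3] / [5, 7];  Q = [1, 2, 4] / [3, 5]
  Insert 6 (step 6): P = [1, 2, 3, 6] / [5, 7];  Q = [1, 2, 4, 6] / [3, 5]
  Insert 4 (step 7): P = [1, 2, 3, 4] / [5, 6] / [7];  Q = [1, 2, 4, 6] / [3, 5] / [7]
  Insert 8 (step 8): P = [1, 2, 3, 4, 8] / [5, 6] / [7];  Q = [1, 2, 4, 6, 8] / [3, 5] / [7]
Final shape: (5, 2, 1).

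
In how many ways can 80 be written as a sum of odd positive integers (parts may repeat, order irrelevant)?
p_odd(80) = 77312

Enumerate partitions using only odd parts via the recurrence o(n, m) = o(n, m−2) + o(n−m, m) over odd m, starting from the largest odd part ≤ n. This gives p_odd(80) = 77312. (Euler's theorem: equals the count of distinct-part partitions.)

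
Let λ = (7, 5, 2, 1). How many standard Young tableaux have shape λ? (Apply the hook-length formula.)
# SYT of shape (7, 5, 2, 1) = 108108

Hook-length formula: f^λ = n! / Π hook(c), product over all cells c of the Young diagram. For λ = (7, 5, 2, 1), n = 15 boxes. Hook lengths by row (left-to-right, top-to-bottom): [10, 8, 6, 5, 4, 2, 1]; [7, 5, 3, 2, 1]; [3, 1]; [1]. Product of hooks = 12096000. So f^λ = 15! / 12096000 = 1307674368000 / 12096000 = 108108.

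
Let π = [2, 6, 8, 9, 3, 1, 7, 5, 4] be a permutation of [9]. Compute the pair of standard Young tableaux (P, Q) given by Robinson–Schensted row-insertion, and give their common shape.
P = [1, 3, 4, 9] / [2, 5] / [6, 7] / [8];  Q = [1, 2, 3, 4] / [5, 7] / [6, 8] / [9];  common shape = (4, 2, 2, 1)

Row-insert the values π_1, π_2, … into P one at a time, bumping the leftmost entry strictly greater than the inserted value down to the next row. The recording tableau Q records, in position (i, j), the step at which that cell was added to P.
  Insert 2 (step 1): P = [2];  Q = [1]
  Insert 6 (step 2): P = [2, 6];  Q = [1, 2]
  Insert 8 (step 3): P = [2, 6, 8];  Q = [1, 2, 3]
  Insert 9 (step 4): P = [2, 6, 8, 9];  Q = [1, 2, 3, 4]
  Insert 3 (step 5): P = [2, 3, 8, 9] / [6];  Q = [1, 2, 3, 4] / [5]
  Insert 1 (step 6): P = [1, 3, 8, 9] / [2] / [6];  Q = [1, 2, 3, 4] / [5] / [6]
  Insert 7 (step 7): P = [1, 3, 7, 9] / [2, 8] / [6];  Q = [1, 2, 3, 4] / [5, 7] / [6]
  Insert 5 (step 8): P = [1, 3, 5, 9] / [2, 7] / [6, 8];  Q = [1, 2, 3, 4] / [5, 7] / [6, 8]
  Insert 4 (step 9): P = [1, 3, 4, 9] / [2, 5] / [6, 7] / [8];  Q = [1, 2, 3, 4] / [5, 7] / [6, 8] / [9]
Final shape: (4, 2, 2, 1).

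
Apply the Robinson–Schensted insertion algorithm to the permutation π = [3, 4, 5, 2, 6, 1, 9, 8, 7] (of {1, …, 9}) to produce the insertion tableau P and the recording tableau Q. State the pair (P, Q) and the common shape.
P = [1, 4, 5, 6, 7] / [2, 8] / [3, 9];  Q = [1, 2, 3, 5, 7] / [4, 8] / [6, 9];  common shape = (5, 2, 2)

Row-insert the values π_1, π_2, … into P one at a time, bumping the leftmost entry strictly greater than the inserted value down to the next row. The recording tableau Q records, in position (i, j), the step at which that cell was added to P.
  Insert 3 (step 1): P = [3];  Q = [1]
  Insert 4 (step 2): P = [3, 4];  Q = [1, 2]
  Insert 5 (step 3): P = [3, 4, 5];  Q = [1, 2, 3]
  Insert 2 (step 4): P = [2, 4, 5] / [3];  Q = [1, 2, 3] / [4]
  Insert 6 (step 5): P = [2, 4, 5, 6] / [3];  Q = [1, 2, 3, 5] / [4]
  Insert 1 (step 6): P = [1, 4, 5, 6] / [2] / [3];  Q = [1, 2, 3, 5] / [4] / [6]
  Insert 9 (step 7): P = [1, 4, 5, 6, 9] / [2] / [3];  Q = [1, 2, 3, 5, 7] / [4] / [6]
  Insert 8 (step 8): P = [1, 4, 5, 6, 8] / [2, 9] / [3];  Q = [1, 2, 3, 5, 7] / [4, 8] / [6]
  Insert 7 (step 9): P = [1, 4, 5, 6, 7] / [2, 8] / [3, 9];  Q = [1, 2, 3, 5, 7] / [4, 8] / [6, 9]
Final shape: (5, 2, 2).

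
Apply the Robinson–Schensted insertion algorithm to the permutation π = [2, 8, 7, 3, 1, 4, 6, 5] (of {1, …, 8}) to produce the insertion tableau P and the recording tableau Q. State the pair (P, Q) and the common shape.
P = [1, 3, 4, 5] / [2, 6] / [7] / [8];  Q = [1, 2, 6, 7] / [3, 8] / [4] / [5];  common shape = (4, 2, 1, 1)

Row-insert the values π_1, π_2, … into P one at a time, bumping the leftmost entry strictly greater than the inserted value down to the next row. The recording tableau Q records, in position (i, j), the step at which that cell was added to P.
  Insert 2 (step 1): P = [2];  Q = [1]
  Insert 8 (step 2): P = [2, 8];  Q = [1, 2]
  Insert 7 (step 3): P = [2, 7] / [8];  Q = [1, 2] / [3]
  Insert 3 (step 4): P = [2, 3] / [7] / [8];  Q = [1, 2] / [3] / [4]
  Insert 1 (step 5): P = [1, 3] / [2] / [7] / [8];  Q = [1, 2] / [3] / [4] / [5]
  Insert 4 (step 6): P = [1, 3, 4] / [2] / [7] / [8];  Q = [1, 2, 6] / [3] / [4] / [5]
  Insert 6 (step 7): P = [1, 3, 4, 6] / [2] / [7] / [8];  Q = [1, 2, 6, 7] / [3] / [4] / [5]
  Insert 5 (step 8): P = [1, 3, 4, 5] / [2, 6] / [7] / [8];  Q = [1, 2, 6, 7] / [3, 8] / [4] / [5]
Final shape: (4, 2, 1, 1).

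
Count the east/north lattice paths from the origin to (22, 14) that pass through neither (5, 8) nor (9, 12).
Number of paths = 3644975211

Inclusion–exclusion. Total paths: C(36, 22) = 3796297200. Through P₁: C(13, 5)·C(23, 17) = 129918789. Through P₂: C(21, 9)·C(15, 13) = 30862650. Since P₁ is strictly southwest of P₂, a monotone path through both must visit P₁ then P₂; paths through both = C(13, 5)·C(8, 4)·C(15, 13) = 9459450. Avoid both = 3796297200 − 129918789 − 30862650 + 9459450 = 3644975211.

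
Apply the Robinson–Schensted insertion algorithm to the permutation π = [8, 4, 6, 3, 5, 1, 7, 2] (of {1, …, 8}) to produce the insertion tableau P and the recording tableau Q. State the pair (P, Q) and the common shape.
P = [1, 2, 7] / [3, 5] / [4, 6] / [8];  Q = [1, 3, 7] / [2, 5] / [4, 8] / [6];  common shape = (3, 2, 2, 1)

Row-insert the values π_1, π_2, … into P one at a time, bumping the leftmost entry strictly greater than the inserted value down to the next row. The recording tableau Q records, in position (i, j), the step at which that cell was added to P.
  Insert 8 (step 1): P = [8];  Q = [1]
  Insert 4 (step 2): P = [4] / [8];  Q = [1] / [2]
  Insert 6 (step 3): P = [4, 6] / [8];  Q = [1, 3] / [2]
  Insert 3 (step 4): P = [3, 6] / [4] / [8];  Q = [1, 3] / [2] / [4]
  Insert 5 (step 5): P = [3, 5] / [4, 6] / [8];  Q = [1, 3] / [2, 5] / [4]
  Insert 1 (step 6): P = [1, 5] / [3, 6] / [4] / [8];  Q = [1, 3] / [2, 5] / [4] / [6]
  Insert 7 (step 7): P = [1, 5, 7] / [3, 6] / [4] / [8];  Q = [1, 3, 7] / [2, 5] / [4] / [6]
  Insert 2 (step 8): P = [1, 2, 7] / [3, 5] / [4, 6] / [8];  Q = [1, 3, 7] / [2, 5] / [4, 8] / [6]
Final shape: (3, 2, 2, 1).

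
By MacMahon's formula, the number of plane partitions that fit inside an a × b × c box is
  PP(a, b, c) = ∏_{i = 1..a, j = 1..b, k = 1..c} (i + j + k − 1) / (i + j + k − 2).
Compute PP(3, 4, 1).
PP(3, 4, 1) = 35

Evaluate the triple product over i = 1..3, j = 1..4, k = 1..1. The factors are (2/1) · (3/2) · (4/3) · (5/4) · (3/2) · (4/3) · (5/4) · (6/5) · … (12 factors total). The numerators and denominators telescope so the product is an integer; carrying out the multiplication exactly gives PP(3, 4, 1) = 35.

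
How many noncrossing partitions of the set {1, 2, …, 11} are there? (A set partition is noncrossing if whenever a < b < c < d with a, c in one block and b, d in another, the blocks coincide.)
C_11 = 58786

These noncrossing partitions are counted by the Catalan number C_n = (1/(n + 1)) · C(2n, n). For n = 11: C_11 = (1/12) · C(22, 11) = 705432/12 = 58786.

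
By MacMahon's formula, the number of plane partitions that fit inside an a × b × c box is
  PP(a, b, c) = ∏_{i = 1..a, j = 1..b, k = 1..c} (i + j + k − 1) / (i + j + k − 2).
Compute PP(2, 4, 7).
PP(2, 4, 7) = 32670

Evaluate the triple product over i = 1..2, j = 1..4, k = 1..7. The factors are (2/1) · (3/2) · (4/3) · (5/4) · (6/5) · (7/6) · (8/7) · (3/2) · … (56 factors total). The numerators and denominators telescope so the product is an integer; carrying out the multiplication exactly gives PP(2, 4, 7) = 32670.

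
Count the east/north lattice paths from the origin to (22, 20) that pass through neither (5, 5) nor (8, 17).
Number of paths = 370571979780

Inclusion–exclusion. Total paths: C(42, 22) = 513791607420. Through P₁: C(10, 5)·C(32, 17) = 142562125440. Through P₂: C(25, 8)·C(17, 14) = 735471000. Since P₁ is strictly southwest of P₂, a monotone path through both must visit P₁ then P₂; paths through both = C(10, 5)·C(15, 3)·C(17, 14) = 77968800. Avoid both = 513791607420 − 142562125440 − 735471000 + 77968800 = 370571979780.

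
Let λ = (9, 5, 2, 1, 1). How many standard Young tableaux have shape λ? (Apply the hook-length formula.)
# SYT of shape (9, 5, 2, 1, 1) = 3180870

Hook-length formula: f^λ = n! / Π hook(c), product over all cells c of the Young diagram. For λ = (9, 5, 2, 1, 1), n = 18 boxes. Hook lengths by row (left-to-right, top-to-bottom): [13, 10, 8, 7, 6, 4, 3, 2, 1]; [8, 5, 3, 2, 1]; [4, 1]; [2]; [1]. Product of hooks = 2012774400. So f^λ = 18! / 2012774400 = 6402373705728000 / 2012774400 = 3180870.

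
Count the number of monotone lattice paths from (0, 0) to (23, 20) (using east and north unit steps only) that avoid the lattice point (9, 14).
Number of paths = 928892633820

Total paths from (0, 0) to (23, 20): C(43, 23) = 960566918220. Paths through (9, 14): (paths (0, 0) → (9, 14)) × (paths (9, 14) → (23, 20)) = C(23, 9) · C(20, 14) = 817190 · 38760 = 31674284400. Avoidance count = 960566918220 − 31674284400 = 928892633820.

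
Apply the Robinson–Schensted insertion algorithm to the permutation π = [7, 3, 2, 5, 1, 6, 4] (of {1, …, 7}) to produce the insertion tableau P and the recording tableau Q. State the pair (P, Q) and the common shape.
P = [1, 4, 6] / [2, 5] / [3] / [7];  Q = [1, 4, 6] / [2, 7] / [3] / [5];  common shape = (3, 2, 1, 1)

Row-insert the values π_1, π_2, … into P one at a time, bumping the leftmost entry strictly greater than the inserted value down to the next row. The recording tableau Q records, in position (i, j), the step at which that cell was added to P.
  Insert 7 (step 1): P = [7];  Q = [1]
  Insert 3 (step 2): P = [3] / [7];  Q = [1] / [2]
  Insert 2 (step 3): P = [2] / [3] / [7];  Q = [1] / [2] / [3]
  Insert 5 (step 4): P = [2, 5] / [3] / [7];  Q = [1, 4] / [2] / [3]
  Insert 1 (step 5): P = [1, 5] / [2] / [3] / [7];  Q = [1, 4] / [2] / [3] / [5]
  Insert 6 (step 6): P = [1, 5, 6] / [2] / [3] / [7];  Q = [1, 4, 6] / [2] / [3] / [5]
  Insert 4 (step 7): P = [1, 4, 6] / [2, 5] / [3] / [7];  Q = [1, 4, 6] / [2, 7] / [3] / [5]
Final shape: (3, 2, 1, 1).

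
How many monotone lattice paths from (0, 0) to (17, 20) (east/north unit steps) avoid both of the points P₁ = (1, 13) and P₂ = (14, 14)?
Number of paths = 12532158576

Inclusion–exclusion. Total paths: C(37, 17) = 15905368710. Through P₁: C(14, 1)·C(23, 16) = 3432198. Through P₂: C(28, 14)·C(9, 3) = 3369794400. Since P₁ is strictly southwest of P₂, a monotone path through both must visit P₁ then P₂; paths through both = C(14, 1)·C(14, 13)·C(9, 3) = 16464. Avoid both = 15905368710 − 3432198 − 3369794400 + 16464 = 12532158576.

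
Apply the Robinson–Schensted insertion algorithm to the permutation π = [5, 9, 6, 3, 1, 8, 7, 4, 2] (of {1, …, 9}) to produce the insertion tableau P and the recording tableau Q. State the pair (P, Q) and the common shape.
P = [1, 2, 7] / [3, 4] / [5, 6] / [8] / [9];  Q = [1, 2, 6] / [3, 7] / [4, 8] / [5] / [9];  common shape = (3, 2, 2, 1, 1)

Row-insert the values π_1, π_2, … into P one at a time, bumping the leftmost entry strictly greater than the inserted value down to the next row. The recording tableau Q records, in position (i, j), the step at which that cell was added to P.
  Insert 5 (step 1): P = [5];  Q = [1]
  Insert 9 (step 2): P = [5, 9];  Q = [1, 2]
  Insert 6 (step 3): P = [5, 6] / [9];  Q = [1, 2] / [3]
  Insert 3 (step 4): P = [3, 6] / [5] / [9];  Q = [1, 2] / [3] / [4]
  Insert 1 (step 5): P = [1, 6] / [3] / [5] / [9];  Q = [1, 2] / [3] / [4] / [5]
  Insert 8 (step 6): P = [1, 6, 8] / [3] / [5] / [9];  Q = [1, 2, 6] / [3] / [4] / [5]
  Insert 7 (step 7): P = [1, 6, 7] / [3, 8] / [5] / [9];  Q = [1, 2, 6] / [3, 7] / [4] / [5]
  Insert 4 (step 8): P = [1, 4, 7] / [3, 6] / [5, 8] / [9];  Q = [1, 2, 6] / [3, 7] / [4, 8] / [5]
  Insert 2 (step 9): P = [1, 2, 7] / [3, 4] / [5, 6] / [8] / [9];  Q = [1, 2, 6] / [3, 7] / [4, 8] / [5] / [9]
Final shape: (3, 2, 2, 1, 1).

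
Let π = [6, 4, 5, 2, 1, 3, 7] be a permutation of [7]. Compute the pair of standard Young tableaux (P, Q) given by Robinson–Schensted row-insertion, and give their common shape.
P = [1, 3, 7] / [2, 5] / [4] / [6];  Q = [1, 3, 7] / [2, 6] / [4] / [5];  common shape = (3, 2, 1, 1)

Row-insert the values π_1, π_2, … into P one at a time, bumping the leftmost entry strictly greater than the inserted value down to the next row. The recording tableau Q records, in position (i, j), the step at which that cell was added to P.
  Insert 6 (step 1): P = [6];  Q = [1]
  Insert 4 (step 2): P = [4] / [6];  Q = [1] / [2]
  Insert 5 (step 3): P = [4, 5] / [6];  Q = [1, 3] / [2]
  Insert 2 (step 4): P = [2, 5] / [4] / [6];  Q = [1, 3] / [2] / [4]
  Insert 1 (step 5): P = [1, 5] / [2] / [4] / [6];  Q = [1, 3] / [2] / [4] / [5]
  Insert 3 (step 6): P = [1, 3] / [2, 5] / [4] / [6];  Q = [1, 3] / [2, 6] / [4] / [5]
  Insert 7 (step 7): P = [1, 3, 7] / [2, 5] / [4] / [6];  Q = [1, 3, 7] / [2, 6] / [4] / [5]
Final shape: (3, 2, 1, 1).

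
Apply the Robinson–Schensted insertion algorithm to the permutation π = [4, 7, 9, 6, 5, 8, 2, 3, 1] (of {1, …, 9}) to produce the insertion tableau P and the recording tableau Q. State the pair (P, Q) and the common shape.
P = [1, 3, 8] / [2, 5] / [4, 9] / [6] / [7];  Q = [1, 2, 3] / [4, 6] / [5, 8] / [7] / [9];  common shape = (3, 2, 2, 1, 1)

Row-insert the values π_1, π_2, … into P one at a time, bumping the leftmost entry strictly greater than the inserted value down to the next row. The recording tableau Q records, in position (i, j), the step at which that cell was added to P.
  Insert 4 (step 1): P = [4];  Q = [1]
  Insert 7 (step 2): P = [4, 7];  Q = [1, 2]
  Insert 9 (step 3): P = [4, 7, 9];  Q = [1, 2, 3]
  Insert 6 (step 4): P = [4, 6, 9] / [7];  Q = [1, 2, 3] / [4]
  Insert 5 (step 5): P = [4, 5, 9] / [6] / [7];  Q = [1, 2, 3] / [4] / [5]
  Insert 8 (step 6): P = [4, 5, 8] / [6, 9] / [7];  Q = [1, 2, 3] / [4, 6] / [5]
  Insert 2 (step 7): P = [2, 5, 8] / [4, 9] / [6] / [7];  Q = [1, 2, 3] / [4, 6] / [5] / [7]
  Insert 3 (step 8): P = [2, 3, 8] / [4, 5] / [6, 9] / [7];  Q = [1, 2, 3] / [4, 6] / [5, 8] / [7]
  Insert 1 (step 9): P = [1, 3, 8] / [2, 5] / [4, 9] / [6] / [7];  Q = [1, 2, 3] / [4, 6] / [5, 8] / [7] / [9]
Final shape: (3, 2, 2, 1, 1).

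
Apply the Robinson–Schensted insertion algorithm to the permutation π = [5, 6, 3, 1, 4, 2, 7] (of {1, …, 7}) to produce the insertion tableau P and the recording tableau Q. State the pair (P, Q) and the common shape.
P = [1, 2, 7] / [3, 4] / [5, 6];  Q = [1, 2, 7] / [3, 5] / [4, 6];  common shape = (3, 2, 2)

Row-insert the values π_1, π_2, … into P one at a time, bumping the leftmost entry strictly greater than the inserted value down to the next row. The recording tableau Q records, in position (i, j), the step at which that cell was added to P.
  Insert 5 (step 1): P = [5];  Q = [1]
  Insert 6 (step 2): P = [5, 6];  Q = [1, 2]
  Insert 3 (step 3): P = [3, 6] / [5];  Q = [1, 2] / [3]
  Insert 1 (step 4): P = [1, 6] / [3] / [5];  Q = [1, 2] / [3] / [4]
  Insert 4 (step 5): P = [1, 4] / [3, 6] / [5];  Q = [1, 2] / [3, 5] / [4]
  Insert 2 (step 6): P = [1, 2] / [3, 4] / [5, 6];  Q = [1, 2] / [3, 5] / [4, 6]
  Insert 7 (step 7): P = [1, 2, 7] / [3, 4] / [5, 6];  Q = [1, 2, 7] / [3, 5] / [4, 6]
Final shape: (3, 2, 2).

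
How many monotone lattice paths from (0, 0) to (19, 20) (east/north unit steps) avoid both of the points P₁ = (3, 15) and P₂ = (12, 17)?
Number of paths = 62684533026

Inclusion–exclusion. Total paths: C(39, 19) = 68923264410. Through P₁: C(18, 3)·C(21, 16) = 16604784. Through P₂: C(29, 12)·C(10, 7) = 6227512200. Since P₁ is strictly southwest of P₂, a monotone path through both must visit P₁ then P₂; paths through both = C(18, 3)·C(11, 9)·C(10, 7) = 5385600. Avoid both = 68923264410 − 16604784 − 6227512200 + 5385600 = 62684533026.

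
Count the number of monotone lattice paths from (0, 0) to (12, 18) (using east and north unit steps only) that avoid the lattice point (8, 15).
Number of paths = 69332235

Total paths from (0, 0) to (12, 18): C(30, 12) = 86493225. Paths through (8, 15): (paths (0, 0) → (8, 15)) × (paths (8, 15) → (12, 18)) = C(23, 8) · C(7, 4) = 490314 · 35 = 17160990. Avoidance count = 86493225 − 17160990 = 69332235.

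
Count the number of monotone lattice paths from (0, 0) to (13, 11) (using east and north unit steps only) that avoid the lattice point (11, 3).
Number of paths = 2479764

Total paths from (0, 0) to (13, 11): C(24, 13) = 2496144. Paths through (11, 3): (paths (0, 0) → (11, 3)) × (paths (11, 3) → (13, 11)) = C(14, 11) · C(10, 2) = 364 · 45 = 16380. Avoidance count = 2496144 − 16380 = 2479764.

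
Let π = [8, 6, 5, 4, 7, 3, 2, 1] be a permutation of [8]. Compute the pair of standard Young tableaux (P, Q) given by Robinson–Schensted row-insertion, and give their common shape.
P = [1, 7] / [2] / [3] / [4] / [5] / [6] / [8];  Q = [1, 5] / [2] / [3] / [4] / [6] / [7] / [8];  common shape = (2, 1, 1, 1, 1, 1, 1)

Row-insert the values π_1, π_2, … into P one at a time, bumping the leftmost entry strictly greater than the inserted value down to the next row. The recording tableau Q records, in position (i, j), the step at which that cell was added to P.
  Insert 8 (step 1): P = [8];  Q = [1]
  Insert 6 (step 2): P = [6] / [8];  Q = [1] / [2]
  Insert 5 (step 3): P = [5] / [6] / [8];  Q = [1] / [2] / [3]
  Insert 4 (step 4): P = [4] / [5] / [6] / [8];  Q = [1] / [2] / [3] / [4]
  Insert 7 (step 5): P = [4, 7] / [5] / [6] / [8];  Q = [1, 5] / [2] / [3] / [4]
  Insert 3 (step 6): P = [3, 7] / [4] / [5] / [6] / [8];  Q = [1, 5] / [2] / [3] / [4] / [6]
  Insert 2 (step 7): P = [2, 7] / [3] / [4] / [5] / [6] / [8];  Q = [1, 5] / [2] / [3] / [4] / [6] / [7]
  Insert 1 (step 8): P = [1, 7] / [2] / [3] / [4] / [5] / [6] / [8];  Q = [1, 5] / [2] / [3] / [4] / [6] / [7] / [8]
Final shape: (2, 1, 1, 1, 1, 1, 1).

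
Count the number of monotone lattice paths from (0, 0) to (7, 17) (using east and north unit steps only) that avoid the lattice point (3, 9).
Number of paths = 237204

Total paths from (0, 0) to (7, 17): C(24, 7) = 346104. Paths through (3, 9): (paths (0, 0) → (3, 9)) × (paths (3, 9) → (7, 17)) = C(12, 3) · C(12, 4) = 220 · 495 = 108900. Avoidance count = 346104 − 108900 = 237204.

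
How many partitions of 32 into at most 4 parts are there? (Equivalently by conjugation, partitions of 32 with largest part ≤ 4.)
p(32, parts ≤ 4) = 351

Use the recurrence p(n, m) = p(n, m−1) + p(n−m, m): either the largest part is < m (count p(n, m−1)) or the largest part is exactly m (remove one copy of m, count p(n−m, m)). With p(0, ·) = 1 this gives p(32, parts ≤ 4) = 351. (By conjugating Young diagrams, this also counts partitions of 32 into at most 4 parts.)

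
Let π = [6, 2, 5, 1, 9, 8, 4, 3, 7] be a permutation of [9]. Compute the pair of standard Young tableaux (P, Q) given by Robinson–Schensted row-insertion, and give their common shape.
P = [1, 3, 7] / [2, 4, 8] / [5, 9] / [6];  Q = [1, 3, 5] / [2, 6, 9] / [4, 7] / [8];  common shape = (3, 3, 2, 1)

Row-insert the values π_1, π_2, … into P one at a time, bumping the leftmost entry strictly greater than the inserted value down to the next row. The recording tableau Q records, in position (i, j), the step at which that cell was added to P.
  Insert 6 (step 1): P = [6];  Q = [1]
  Insert 2 (step 2): P = [2] / [6];  Q = [1] / [2]
  Insert 5 (step 3): P = [2, 5] / [6];  Q = [1, 3] / [2]
  Insert 1 (step 4): P = [1, 5] / [2] / [6];  Q = [1, 3] / [2] / [4]
  Insert 9 (step 5): P = [1, 5, 9] / [2] / [6];  Q = [1, 3, 5] / [2] / [4]
  Insert 8 (step 6): P = [1, 5, 8] / [2, 9] / [6];  Q = [1, 3, 5] / [2, 6] / [4]
  Insert 4 (step 7): P = [1, 4, 8] / [2, 5] / [6, 9];  Q = [1, 3, 5] / [2, 6] / [4, 7]
  Insert 3 (step 8): P = [1, 3, 8] / [2, 4] / [5, 9] / [6];  Q = [1, 3, 5] / [2, 6] / [4, 7] / [8]
  Insert 7 (step 9): P = [1, 3, 7] / [2, 4, 8] / [5, 9] / [6];  Q = [1, 3, 5] / [2, 6, 9] / [4, 7] / [8]
Final shape: (3, 3, 2, 1).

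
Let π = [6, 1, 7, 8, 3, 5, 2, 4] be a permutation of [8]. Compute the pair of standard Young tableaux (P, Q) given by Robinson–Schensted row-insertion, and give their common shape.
P = [1, 2, 4] / [3, 5, 8] / [6, 7];  Q = [1, 3, 4] / [2, 5, 6] / [7, 8];  common shape = (3, 3, 2)

Row-insert the values π_1, π_2, … into P one at a time, bumping the leftmost entry strictly greater than the inserted value down to the next row. The recording tableau Q records, in position (i, j), the step at which that cell was added to P.
  Insert 6 (step 1): P = [6];  Q = [1]
  Insert 1 (step 2): P = [1] / [6];  Q = [1] / [2]
  Insert 7 (step 3): P = [1, 7] / [6];  Q = [1, 3] / [2]
  Insert 8 (step 4): P = [1, 7, 8] / [6];  Q = [1, 3, 4] / [2]
  Insert 3 (step 5): P = [1, 3, 8] / [6, 7];  Q = [1, 3, 4] / [2, 5]
  Insert 5 (step 6): P = [1, 3, 5] / [6, 7, 8];  Q = [1, 3, 4] / [2, 5, 6]
  Insert 2 (step 7): P = [1, 2, 5] / [3, 7, 8] / [6];  Q = [1, 3, 4] / [2, 5, 6] / [7]
  Insert 4 (step 8): P = [1, 2, 4] / [3, 5, 8] / [6, 7];  Q = [1, 3, 4] / [2, 5, 6] / [7, 8]
Final shape: (3, 3, 2).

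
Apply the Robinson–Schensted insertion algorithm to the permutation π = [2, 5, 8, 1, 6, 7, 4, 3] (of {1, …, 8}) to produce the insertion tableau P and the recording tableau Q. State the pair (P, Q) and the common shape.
P = [1, 3, 6, 7] / [2, 4] / [5] / [8];  Q = [1, 2, 3, 6] / [4, 5] / [7] / [8];  common shape = (4, 2, 1, 1)

Row-insert the values π_1, π_2, … into P one at a time, bumping the leftmost entry strictly greater than the inserted value down to the next row. The recording tableau Q records, in position (i, j), the step at which that cell was added to P.
  Insert 2 (step 1): P = [2];  Q = [1]
  Insert 5 (step 2): P = [2, 5];  Q = [1, 2]
  Insert 8 (step 3): P = [2, 5, 8];  Q = [1, 2, 3]
  Insert 1 (step 4): P = [1, 5, 8] / [2];  Q = [1, 2, 3] / [4]
  Insert 6 (step 5): P = [1, 5, 6] / [2, 8];  Q = [1, 2, 3] / [4, 5]
  Insert 7 (step 6): P = [1, 5, 6, 7] / [2, 8];  Q = [1, 2, 3, 6] / [4, 5]
  Insert 4 (step 7): P = [1, 4, 6, 7] / [2, 5] / [8];  Q = [1, 2, 3, 6] / [4, 5] / [7]
  Insert 3 (step 8): P = [1, 3, 6, 7] / [2, 4] / [5] / [8];  Q = [1, 2, 3, 6] / [4, 5] / [7] / [8]
Final shape: (4, 2, 1, 1).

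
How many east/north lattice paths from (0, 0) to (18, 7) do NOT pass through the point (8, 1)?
Number of paths = 408628

Total paths from (0, 0) to (18, 7): C(25, 18) = 480700. Paths through (8, 1): (paths (0, 0) → (8, 1)) × (paths (8, 1) → (18, 7)) = C(9, 8) · C(16, 10) = 9 · 8008 = 72072. Avoidance count = 480700 − 72072 = 408628.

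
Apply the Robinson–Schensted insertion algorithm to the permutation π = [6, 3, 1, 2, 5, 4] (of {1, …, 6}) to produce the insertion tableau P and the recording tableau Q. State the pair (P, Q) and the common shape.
P = [1, 2, 4] / [3, 5] / [6];  Q = [1, 4, 5] / [2, 6] / [3];  common shape = (3, 2, 1)

Row-insert the values π_1, π_2, … into P one at a time, bumping the leftmost entry strictly greater than the inserted value down to the next row. The recording tableau Q records, in position (i, j), the step at which that cell was added to P.
  Insert 6 (step 1): P = [6];  Q = [1]
  Insert 3 (step 2): P = [3] / [6];  Q = [1] / [2]
  Insert 1 (step 3): P = [1] / [3] / [6];  Q = [1] / [2] / [3]
  Insert 2 (step 4): P = [1, 2] / [3] / [6];  Q = [1, 4] / [2] / [3]
  Insert 5 (step 5): P = [1, 2, 5] / [3] / [6];  Q = [1, 4, 5] / [2] / [3]
  Insert 4 (step 6): P = [1, 2, 4] / [3, 5] / [6];  Q = [1, 4, 5] / [2, 6] / [3]
Final shape: (3, 2, 1).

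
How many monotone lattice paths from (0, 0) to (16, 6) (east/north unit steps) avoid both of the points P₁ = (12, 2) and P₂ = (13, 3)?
Number of paths = 60683

Inclusion–exclusion. Total paths: C(22, 16) = 74613. Through P₁: C(14, 12)·C(8, 4) = 6370. Through P₂: C(16, 13)·C(6, 3) = 11200. Since P₁ is strictly southwest of P₂, a monotone path through both must visit P₁ then P₂; paths through both = C(14, 12)·C(2, 1)·C(6, 3) = 3640. Avoid both = 74613 − 6370 − 11200 + 3640 = 60683.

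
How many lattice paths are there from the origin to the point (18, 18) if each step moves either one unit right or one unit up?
Number of paths = 9075135300

A monotone lattice path from (0, 0) to (18, 18) consists of 18 east steps and 18 north steps in some order, so it is determined by which 18 of the 36 steps are east. The count is C(36, 18) = 9075135300.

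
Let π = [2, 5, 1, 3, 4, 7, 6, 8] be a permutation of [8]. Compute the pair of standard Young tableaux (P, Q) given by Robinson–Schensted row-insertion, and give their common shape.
P = [1, 3, 4, 6, 8] / [2, 5, 7];  Q = [1, 2, 5, 6, 8] / [3, 4, 7];  common shape = (5, 3)

Row-insert the values π_1, π_2, … into P one at a time, bumping the leftmost entry strictly greater than the inserted value down to the next row. The recording tableau Q records, in position (i, j), the step at which that cell was added to P.
  Insert 2 (step 1): P = [2];  Q = [1]
  Insert 5 (step 2): P = [2, 5];  Q = [1, 2]
  Insert 1 (step 3): P = [1, 5] / [2];  Q = [1, 2] / [3]
  Insert 3 (step 4): P = [1, 3] / [2, 5];  Q = [1, 2] / [3, 4]
  Insert 4 (step 5): P = [1, 3, 4] / [2, 5];  Q = [1, 2, 5] / [3, 4]
  Insert 7 (step 6): P = [1, 3, 4, 7] / [2, 5];  Q = [1, 2, 5, 6] / [3, 4]
  Insert 6 (step 7): P = [1, 3, 4, 6] / [2, 5, 7];  Q = [1, 2, 5, 6] / [3, 4, 7]
  Insert 8 (step 8): P = [1, 3, 4, 6, 8] / [2, 5, 7];  Q = [1, 2, 5, 6, 8] / [3, 4, 7]
Final shape: (5, 3).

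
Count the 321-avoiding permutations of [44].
C_44 = 583300119592996693088040

These 321-avoiding permutations are counted by the Catalan number C_n = (1/(n + 1)) · C(2n, n). For n = 44: C_44 = (1/45) · C(88, 44) = 26248505381684851188961800/45 = 583300119592996693088040.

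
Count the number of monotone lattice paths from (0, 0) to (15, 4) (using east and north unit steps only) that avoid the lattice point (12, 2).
Number of paths = 2966

Total paths from (0, 0) to (15, 4): C(19, 15) = 3876. Paths through (12, 2): (paths (0, 0) → (12, 2)) × (paths (12, 2) → (15, 4)) = C(14, 12) · C(5, 3) = 91 · 10 = 910. Avoidance count = 3876 − 910 = 2966.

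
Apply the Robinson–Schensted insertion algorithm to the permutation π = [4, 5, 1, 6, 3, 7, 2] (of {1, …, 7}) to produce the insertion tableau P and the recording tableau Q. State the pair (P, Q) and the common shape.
P = [1, 2, 6, 7] / [3, 5] / [4];  Q = [1, 2, 4, 6] / [3, 5] / [7];  common shape = (4, 2, 1)

Row-insert the values π_1, π_2, … into P one at a time, bumping the leftmost entry strictly greater than the inserted value down to the next row. The recording tableau Q records, in position (i, j), the step at which that cell was added to P.
  Insert 4 (step 1): P = [4];  Q = [1]
  Insert 5 (step 2): P = [4, 5];  Q = [1, 2]
  Insert 1 (step 3): P = [1, 5] / [4];  Q = [1, 2] / [3]
  Insert 6 (step 4): P = [1, 5, 6] / [4];  Q = [1, 2, 4] / [3]
  Insert 3 (step 5): P = [1, 3, 6] / [4, 5];  Q = [1, 2, 4] / [3, 5]
  Insert 7 (step 6): P = [1, 3, 6, 7] / [4, 5];  Q = [1, 2, 4, 6] / [3, 5]
  Insert 2 (step 7): P = [1, 2, 6, 7] / [3, 5] / [4];  Q = [1, 2, 4, 6] / [3, 5] / [7]
Final shape: (4, 2, 1).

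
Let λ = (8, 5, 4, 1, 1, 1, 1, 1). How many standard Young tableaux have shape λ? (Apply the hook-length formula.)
# SYT of shape (8, 5, 4, 1, 1, 1, 1, 1) = 1158789632

Hook-length formula: f^λ = n! / Π hook(c), product over all cells c of the Young diagram. For λ = (8, 5, 4, 1, 1, 1, 1, 1), n = 22 boxes. Hook lengths by row (left-to-right, top-to-bottom): [15, 9, 8, 7, 5, 3, 2, 1]; [11, 5, 4, 3, 1]; [9, 3, 2, 1]; [5]; [4]; [3]; [2]; [1]. Product of hooks = 969978240000. So f^λ = 22! / 969978240000 = 1124000727777607680000 / 969978240000 = 1158789632.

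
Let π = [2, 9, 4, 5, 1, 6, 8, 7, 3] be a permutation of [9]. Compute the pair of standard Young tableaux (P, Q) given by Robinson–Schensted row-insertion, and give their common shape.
P = [1, 3, 5, 6, 7] / [2, 4] / [8] / [9];  Q = [1, 2, 4, 6, 7] / [3, 8] / [5] / [9];  common shape = (5, 2, 1, 1)

Row-insert the values π_1, π_2, … into P one at a time, bumping the leftmost entry strictly greater than the inserted value down to the next row. The recording tableau Q records, in position (i, j), the step at which that cell was added to P.
  Insert 2 (step 1): P = [2];  Q = [1]
  Insert 9 (step 2): P = [2, 9];  Q = [1, 2]
  Insert 4 (step 3): P = [2, 4] / [9];  Q = [1, 2] / [3]
  Insert 5 (step 4): P = [2, 4, 5] / [9];  Q = [1, 2, 4] / [3]
  Insert 1 (step 5): P = [1, 4, 5] / [2] / [9];  Q = [1, 2, 4] / [3] / [5]
  Insert 6 (step 6): P = [1, 4, 5, 6] / [2] / [9];  Q = [1, 2, 4, 6] / [3] / [5]
  Insert 8 (step 7): P = [1, 4, 5, 6, 8] / [2] / [9];  Q = [1, 2, 4, 6, 7] / [3] / [5]
  Insert 7 (step 8): P = [1, 4, 5, 6, 7] / [2, 8] / [9];  Q = [1, 2, 4, 6, 7] / [3, 8] / [5]
  Insert 3 (step 9): P = [1, 3, 5, 6, 7] / [2, 4] / [8] / [9];  Q = [1, 2, 4, 6, 7] / [3, 8] / [5] / [9]
Final shape: (5, 2, 1, 1).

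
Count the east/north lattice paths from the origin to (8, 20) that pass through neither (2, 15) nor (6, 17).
Number of paths = 2056203

Inclusion–exclusion. Total paths: C(28, 8) = 3108105. Through P₁: C(17, 2)·C(11, 6) = 62832. Through P₂: C(23, 6)·C(5, 2) = 1009470. Since P₁ is strictly southwest of P₂, a monotone path through both must visit P₁ then P₂; paths through both = C(17, 2)·C(6, 4)·C(5, 2) = 20400. Avoid both = 3108105 − 62832 − 1009470 + 20400 = 2056203.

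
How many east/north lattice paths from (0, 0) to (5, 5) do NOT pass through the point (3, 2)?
Number of paths = 152

Total paths from (0, 0) to (5, 5): C(10, 5) = 252. Paths through (3, 2): (paths (0, 0) → (3, 2)) × (paths (3, 2) → (5, 5)) = C(5, 3) · C(5, 2) = 10 · 10 = 100. Avoidance count = 252 − 100 = 152.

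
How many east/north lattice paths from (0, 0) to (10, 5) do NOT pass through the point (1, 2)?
Number of paths = 2343

Total paths from (0, 0) to (10, 5): C(15, 10) = 3003. Paths through (1, 2): (paths (0, 0) → (1, 2)) × (paths (1, 2) → (10, 5)) = C(3, 1) · C(12, 9) = 3 · 220 = 660. Avoidance count = 3003 − 660 = 2343.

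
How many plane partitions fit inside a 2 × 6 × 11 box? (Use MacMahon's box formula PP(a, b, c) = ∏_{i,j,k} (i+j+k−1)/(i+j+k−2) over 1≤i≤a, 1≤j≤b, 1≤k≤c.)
PP(2, 6, 11) = 32821152

Evaluate the triple product over i = 1..2, j = 1..6, k = 1..11. The factors are (2/1) · (3/2) · (4/3) · (5/4) · (6/5) · (7/6) · (8/7) · (9/8) · … (132 factors total). The numerators and denominators telescope so the product is an integer; carrying out the multiplication exactly gives PP(2, 6, 11) = 32821152.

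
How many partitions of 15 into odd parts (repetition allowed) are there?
p_odd(15) = 27

Partitions of 15 using only odd parts 1, 3, 5, …: 15, 13+1+1, 11+3+1, 11+1+1+1+1, 9+5+1, 9+3+3, 9+3+1+1+1, 9+1+1+1+1+1+1, 7+7+1, 7+5+3, 7+5+1+1+1, 7+3+3+1+1, 7+3+1+1+1+1+1, 7+1+1+1+1+1+1+1+1, 5+5+5, 5+5+3+1+1, 5+5+1+1+1+1+1, 5+3+3+3+1, 5+3+3+1+1+1+1, 5+3+1+1+1+1+1+1+1, 5+1+1+1+1+1+1+1+1+1+1, 3+3+3+3+3, 3+3+3+3+1+1+1, 3+3+3+1+1+1+1+1+1, 3+3+1+1+1+1+1+1+1+1+1, 3+1+1+1+1+1+1+1+1+1+1+1+1, 1+1+1+1+1+1+1+1+1+1+1+1+1+1+1. There are 27. (Euler: this equals q(15), the number of distinct-part partitions.)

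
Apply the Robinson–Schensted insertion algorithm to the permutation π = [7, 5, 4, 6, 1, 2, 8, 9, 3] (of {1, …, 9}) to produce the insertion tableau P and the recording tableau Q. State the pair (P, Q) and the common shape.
P = [1, 2, 3, 9] / [4, 6, 8] / [5] / [7];  Q = [1, 4, 7, 8] / [2, 6, 9] / [3] / [5];  common shape = (4, 3, 1, 1)

Row-insert the values π_1, π_2, … into P one at a time, bumping the leftmost entry strictly greater than the inserted value down to the next row. The recording tableau Q records, in position (i, j), the step at which that cell was added to P.
  Insert 7 (step 1): P = [7];  Q = [1]
  Insert 5 (step 2): P = [5] / [7];  Q = [1] / [2]
  Insert 4 (step 3): P = [4] / [5] / [7];  Q = [1] / [2] / [3]
  Insert 6 (step 4): P = [4, 6] / [5] / [7];  Q = [1, 4] / [2] / [3]
  Insert 1 (step 5): P = [1, 6] / [4] / [5] / [7];  Q = [1, 4] / [2] / [3] / [5]
  Insert 2 (step 6): P = [1, 2] / [4, 6] / [5] / [7];  Q = [1, 4] / [2, 6] / [3] / [5]
  Insert 8 (step 7): P = [1, 2, 8] / [4, 6] / [5] / [7];  Q = [1, 4, 7] / [2, 6] / [3] / [5]
  Insert 9 (step 8): P = [1, 2, 8, 9] / [4, 6] / [5] / [7];  Q = [1, 4, 7, 8] / [2, 6] / [3] / [5]
  Insert 3 (step 9): P = [1, 2, 3, 9] / [4, 6, 8] / [5] / [7];  Q = [1, 4, 7, 8] / [2, 6, 9] / [3] / [5]
Final shape: (4, 3, 1, 1).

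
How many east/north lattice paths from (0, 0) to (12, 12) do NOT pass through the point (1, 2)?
Number of paths = 1646008

Total paths from (0, 0) to (12, 12): C(24, 12) = 2704156. Paths through (1, 2): (paths (0, 0) → (1, 2)) × (paths (1, 2) → (12, 12)) = C(3, 1) · C(21, 11) = 3 · 352716 = 1058148. Avoidance count = 2704156 − 1058148 = 1646008.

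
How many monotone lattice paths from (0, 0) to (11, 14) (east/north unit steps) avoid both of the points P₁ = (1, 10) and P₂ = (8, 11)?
Number of paths = 2936509

Inclusion–exclusion. Total paths: C(25, 11) = 4457400. Through P₁: C(11, 1)·C(14, 10) = 11011. Through P₂: C(19, 8)·C(6, 3) = 1511640. Since P₁ is strictly southwest of P₂, a monotone path through both must visit P₁ then P₂; paths through both = C(11, 1)·C(8, 7)·C(6, 3) = 1760. Avoid both = 4457400 − 11011 − 1511640 + 1760 = 2936509.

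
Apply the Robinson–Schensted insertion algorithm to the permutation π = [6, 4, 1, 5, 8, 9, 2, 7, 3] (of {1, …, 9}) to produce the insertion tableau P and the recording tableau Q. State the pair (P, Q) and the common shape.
P = [1, 2, 3, 9] / [4, 5, 7] / [6, 8];  Q = [1, 4, 5, 6] / [2, 7, 8] / [3, 9];  common shape = (4, 3, 2)

Row-insert the values π_1, π_2, … into P one at a time, bumping the leftmost entry strictly greater than the inserted value down to the next row. The recording tableau Q records, in position (i, j), the step at which that cell was added to P.
  Insert 6 (step 1): P = [6];  Q = [1]
  Insert 4 (step 2): P = [4] / [6];  Q = [1] / [2]
  Insert 1 (step 3): P = [1] / [4] / [6];  Q = [1] / [2] / [3]
  Insert 5 (step 4): P = [1, 5] / [4] / [6];  Q = [1, 4] / [2] / [3]
  Insert 8 (step 5): P = [1, 5, 8] / [4] / [6];  Q = [1, 4, 5] / [2] / [3]
  Insert 9 (step 6): P = [1, 5, 8, 9] / [4] / [6];  Q = [1, 4, 5, 6] / [2] / [3]
  Insert 2 (step 7): P = [1, 2, 8, 9] / [4, 5] / [6];  Q = [1, 4, 5, 6] / [2, 7] / [3]
  Insert 7 (step 8): P = [1, 2, 7, 9] / [4, 5, 8] / [6];  Q = [1, 4, 5, 6] / [2, 7, 8] / [3]
  Insert 3 (step 9): P = [1, 2, 3, 9] / [4, 5, 7] / [6, 8];  Q = [1, 4, 5, 6] / [2, 7, 8] / [3, 9]
Final shape: (4, 3, 2).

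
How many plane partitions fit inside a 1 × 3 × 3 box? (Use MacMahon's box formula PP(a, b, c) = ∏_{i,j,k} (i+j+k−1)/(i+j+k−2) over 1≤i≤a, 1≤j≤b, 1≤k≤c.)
PP(1, 3, 3) = 20

Evaluate the triple product over i = 1..1, j = 1..3, k = 1..3. The factors are (2/1) · (3/2) · (4/3) · (3/2) · (4/3) · (5/4) · (4/3) · (5/4) · … (9 factors total). The numerators and denominators telescope so the product is an integer; carrying out the multiplication exactly gives PP(1, 3, 3) = 20.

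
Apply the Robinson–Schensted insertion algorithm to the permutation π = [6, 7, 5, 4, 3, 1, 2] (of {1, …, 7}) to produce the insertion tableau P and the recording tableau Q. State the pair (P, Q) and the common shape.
P = [1, 2] / [3, 7] / [4] / [5] / [6];  Q = [1, 2] / [3, 7] / [4] / [5] / [6];  common shape = (2, 2, 1, 1, 1)

Row-insert the values π_1, π_2, … into P one at a time, bumping the leftmost entry strictly greater than the inserted value down to the next row. The recording tableau Q records, in position (i, j), the step at which that cell was added to P.
  Insert 6 (step 1): P = [6];  Q = [1]
  Insert 7 (step 2): P = [6, 7];  Q = [1, 2]
  Insert 5 (step 3): P = [5, 7] / [6];  Q = [1, 2] / [3]
  Insert 4 (step 4): P = [4, 7] / [5] / [6];  Q = [1, 2] / [3] / [4]
  Insert 3 (step 5): P = [3, 7] / [4] / [5] / [6];  Q = [1, 2] / [3] / [4] / [5]
  Insert 1 (step 6): P = [1, 7] / [3] / [4] / [5] / [6];  Q = [1, 2] / [3] / [4] / [5] / [6]
  Insert 2 (step 7): P = [1, 2] / [3, 7] / [4] / [5] / [6];  Q = [1, 2] / [3, 7] / [4] / [5] / [6]
Final shape: (2, 2, 1, 1, 1).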